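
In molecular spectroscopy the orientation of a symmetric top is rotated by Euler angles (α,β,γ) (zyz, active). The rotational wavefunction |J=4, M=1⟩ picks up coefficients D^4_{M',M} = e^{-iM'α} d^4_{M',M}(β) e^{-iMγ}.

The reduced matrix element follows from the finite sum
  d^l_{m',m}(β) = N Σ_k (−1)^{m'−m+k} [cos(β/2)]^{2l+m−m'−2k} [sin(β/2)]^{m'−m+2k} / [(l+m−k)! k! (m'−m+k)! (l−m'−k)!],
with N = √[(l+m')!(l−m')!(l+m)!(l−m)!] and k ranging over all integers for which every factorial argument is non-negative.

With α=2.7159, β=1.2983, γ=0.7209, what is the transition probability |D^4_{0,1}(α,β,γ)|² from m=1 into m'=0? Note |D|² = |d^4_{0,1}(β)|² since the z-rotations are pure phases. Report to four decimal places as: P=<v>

P=0.1305

First d^4_{0,1}(β=1.2983), then the phase factors e^{-i(0)α} and e^{-i(1)γ}:
With c≡cos(β/2)=0.796598 and s≡sin(β/2)=0.604510, N=[24·24·120·6]^{1/2}=643.987578
The bounds max(0,m−m')=1 and min(l+m,l−m')=4 give 4 terms
  k=1: (−1)^0·643.9876/(144)·0.7966^7·0.6045^1 = +0.550291
  k=2: (−1)^1·643.9876/(24)·0.7966^5·0.6045^3 = -1.901391
  k=3: (−1)^2·643.9876/(24)·0.7966^3·0.6045^5 = +1.094963
  k=4: (−1)^3·643.9876/(144)·0.7966^1·0.6045^7 = -0.105094
d^4_{0,1}(1.2983) = +0.550291 -1.901391 +1.094963 -0.105094 = -0.361231
|D^4_{0,1}|² = |d^4_{0,1}(β)|² = (-0.361231)² = 0.130488 (the z-rotation phases have unit modulus)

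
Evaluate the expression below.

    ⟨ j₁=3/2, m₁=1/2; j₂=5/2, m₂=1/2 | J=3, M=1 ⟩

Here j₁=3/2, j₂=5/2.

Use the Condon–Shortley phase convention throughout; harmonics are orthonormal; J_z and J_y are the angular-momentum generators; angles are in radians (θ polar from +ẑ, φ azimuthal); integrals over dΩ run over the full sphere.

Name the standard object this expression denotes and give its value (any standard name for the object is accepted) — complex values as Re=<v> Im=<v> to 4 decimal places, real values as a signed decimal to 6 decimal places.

Clebsch–Gordan coefficient, +√(1/60) ≈ +0.129099

This is a Clebsch–Gordan (vector-coupling) coefficient.
√[7·1!2!4!/8! · 2!1!3!2!4!2!] = √(48/5)
  +(−1)^0/∏(0,1,1,3,1,1)! = 1/6  (running 1/6)
  +(−1)^1/∏(1,0,0,2,2,2)! = -1/8  (running 1/24)
⟨..|..⟩ = √(48/5)·(1/24) = +0.129099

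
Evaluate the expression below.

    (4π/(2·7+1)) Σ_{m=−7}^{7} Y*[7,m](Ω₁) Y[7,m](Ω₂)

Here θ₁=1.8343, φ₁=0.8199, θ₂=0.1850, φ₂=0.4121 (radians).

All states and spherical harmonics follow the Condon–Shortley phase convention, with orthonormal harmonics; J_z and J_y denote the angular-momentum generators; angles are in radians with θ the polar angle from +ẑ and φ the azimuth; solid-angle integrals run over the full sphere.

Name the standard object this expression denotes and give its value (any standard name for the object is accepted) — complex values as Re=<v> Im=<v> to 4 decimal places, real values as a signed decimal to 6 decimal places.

Legendre polynomial (addition theorem), +0.187879

This sum is the spherical-harmonic addition theorem: it equals the Legendre polynomial P_l(cos γ) of the angle γ between the two directions.
Summing Y*_{l m}(θ₁,φ₁)·Y_{l m}(θ₂,φ₂) over m ∈ [−7, 7]; prefactor 4π/(2·7+1) = 0.837758:
  m=-7: (0.334612, -0.202348) × (-0.000003, -0.000001) = (-0.000001, 0.000000)  (running Σ = (-0.000001, 0.000000))
  m=-6: (-0.081128, 0.386290) × (-0.000056, -0.000044) = (0.000022, -0.000018)  (running Σ = (0.000020, -0.000018))
  m=-5: (0.020904, 0.029726) × (-0.000420, -0.000788) = (0.000015, -0.000029)  (running Σ = (0.000035, -0.000047))
  m=-4: (-0.348440, -0.048395) × (-0.000612, -0.007872) = (-0.000168, 0.002772)  (running Σ = (-0.000133, 0.002726))
  m=-3: (0.063342, -0.051421) × (0.016439, -0.047299) = (-0.001391, -0.003841)  (running Σ = (-0.001524, -0.001116))
  m=-2: (0.021466, -0.310586) × (0.149166, -0.161216) = (-0.046869, -0.049790)  (running Σ = (-0.048393, -0.050905))
  m=-1: (0.084758, 0.090818) × (0.541226, -0.236586) = (0.067359, 0.029100)  (running Σ = (0.018966, -0.021805))
  m=0: (0.296761, -0.000000) × (0.627886, 0.000000) = (0.186332, 0.000000)  (running Σ = (0.205298, -0.021805))
  m=1: (-0.084758, 0.090818) × (-0.541226, -0.236586) = (0.067359, -0.029100)  (running Σ = (0.272657, -0.050905))
  m=2: (0.021466, 0.310586) × (0.149166, 0.161216) = (-0.046869, 0.049790)  (running Σ = (0.225788, -0.001116))
  m=3: (-0.063342, -0.051421) × (-0.016439, -0.047299) = (-0.001391, 0.003841)  (running Σ = (0.224397, 0.002726))
  m=4: (-0.348440, 0.048395) × (-0.000612, 0.007872) = (-0.000168, -0.002772)  (running Σ = (0.224229, -0.000047))
  m=5: (-0.020904, 0.029726) × (0.000420, -0.000788) = (0.000015, 0.000029)  (running Σ = (0.224244, -0.000018))
  m=6: (-0.081128, -0.386290) × (-0.000056, 0.000044) = (0.000022, 0.000018)  (running Σ = (0.224266, 0.000000))
  m=7: (-0.334612, -0.202348) × (0.000003, -0.000001) = (-0.000001, -0.000000)  (running Σ = (0.224264, -0.000000))
Accumulated sum (0.224264, -0.000000); after 4π/(2l+1) scaling, (0.187879, -0.000000) ⇒ P_7 = 0.187879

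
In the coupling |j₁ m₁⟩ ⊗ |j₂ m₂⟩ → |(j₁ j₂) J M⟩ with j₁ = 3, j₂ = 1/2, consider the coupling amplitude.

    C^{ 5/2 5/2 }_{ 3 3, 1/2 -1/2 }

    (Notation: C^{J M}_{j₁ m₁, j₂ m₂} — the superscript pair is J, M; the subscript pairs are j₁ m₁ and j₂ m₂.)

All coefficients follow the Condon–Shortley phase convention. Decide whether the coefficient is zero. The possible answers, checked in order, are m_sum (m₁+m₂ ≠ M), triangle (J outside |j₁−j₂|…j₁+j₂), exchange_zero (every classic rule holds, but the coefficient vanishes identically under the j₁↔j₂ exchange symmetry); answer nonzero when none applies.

m-sum: m₁+m₂ = 3+(-1/2) = 5/2, M = 5/2  ✓
triangle: |j₁−j₂| = 5/2 ≤ J = 5/2 ≤ j₁+j₂ = 7/2  ✓
exchange: j₁≠j₂ or m₁≠m₂ — the exchange symmetry imposes no constraint here
value check: CG = +√(6/7) = +0.925820 ≠ 0

nonzero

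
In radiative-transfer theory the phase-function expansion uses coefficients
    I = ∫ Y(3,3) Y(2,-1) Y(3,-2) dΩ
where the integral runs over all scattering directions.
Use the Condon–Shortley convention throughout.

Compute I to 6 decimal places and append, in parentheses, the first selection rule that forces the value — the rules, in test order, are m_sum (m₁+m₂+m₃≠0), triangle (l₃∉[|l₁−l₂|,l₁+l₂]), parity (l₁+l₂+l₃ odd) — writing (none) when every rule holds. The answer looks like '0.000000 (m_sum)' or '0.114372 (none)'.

-0.210261 (none)

Checks pass: Σm=0; 8 even; l₃=3∈[1,5].
(2·3+1)(2·2+1)(2·3+1) = 245
Δ: 2! 4! 2! / 9! → 1/3780
sum: t=0:+1/24 t=1:−1/4 t=2:+1/24 = -1/6
3j²(3 2 3; 0 0 0) = Δ·Π!·Σ² = 4/105  (sign +1)
sum: t=0:+1/48 = 1/48
3j²(3 2 3; 3 -1 -2) = Δ·Π!·Σ² = 5/84  (sign -1)
combine: 4πI² = 245·4/105·5/84 = 5/9
take √, sign -1: I = -0.21026104
No selection rule forces the value: the integral is nonzero (none).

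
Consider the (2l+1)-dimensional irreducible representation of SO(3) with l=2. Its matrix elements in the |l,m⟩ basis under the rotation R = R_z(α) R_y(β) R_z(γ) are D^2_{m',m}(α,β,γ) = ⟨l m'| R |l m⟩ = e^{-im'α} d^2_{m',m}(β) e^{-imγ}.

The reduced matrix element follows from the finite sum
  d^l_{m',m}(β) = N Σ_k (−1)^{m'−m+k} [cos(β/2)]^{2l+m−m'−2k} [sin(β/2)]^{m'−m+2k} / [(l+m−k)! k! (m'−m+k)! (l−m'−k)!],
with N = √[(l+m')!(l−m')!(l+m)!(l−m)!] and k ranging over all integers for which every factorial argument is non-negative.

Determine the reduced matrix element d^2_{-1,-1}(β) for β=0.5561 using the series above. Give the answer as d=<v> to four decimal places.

d^2_{-1,-1}(β=0.5561) via the finite sum:
Half-angle: c=0.961593, s=0.274481. N=√(1·6·1·6)=6.000000
k: max(0,(-1)−(-1))=0 … min(2+(-1),2−(-1))=1
  k=0: (−1)^0·6.0000/(6)·0.9616^4·0.2745^0 = +0.854996
  k=1: (−1)^1·6.0000/(2)·0.9616^2·0.2745^2 = -0.208991
d^2_{-1,-1}(0.5561) = +0.854996 -0.208991 = +0.646005

d=0.6460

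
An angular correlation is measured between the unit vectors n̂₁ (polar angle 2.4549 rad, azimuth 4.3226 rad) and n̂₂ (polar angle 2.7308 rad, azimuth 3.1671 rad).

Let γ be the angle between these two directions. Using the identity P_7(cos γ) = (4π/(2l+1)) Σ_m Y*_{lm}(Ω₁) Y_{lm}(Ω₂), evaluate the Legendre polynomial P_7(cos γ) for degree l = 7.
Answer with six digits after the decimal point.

Summing Y*_{l m}(θ₁,φ₁)·Y_{l m}(θ₂,φ₂) over m ∈ [−7, 7]; prefactor 4π/(2·7+1) = 0.837758:
  m=-7: Y*=(0.008263, -0.018853)  Y=(-0.000797, 0.000144)  product (-0.000004, 0.000016)
  m=-6: Y*=(-0.065264, -0.067584)  Y=(-0.006875, 0.001060)  product (0.000520, 0.000395)
  m=-5: Y*=(-0.236618, 0.094001)  Y=(-0.036690, 0.004705)  product (0.008239, -0.004562)
  m=-4: Y*=(-0.005096, 0.437751)  Y=(-0.134922, 0.013814)  product (-0.005360, -0.059132)
  m=-3: Y*=(0.380854, 0.161665)  Y=(-0.341073, 0.026151)  product (-0.134127, -0.045180)
  m=-2: Y*=(0.012499, -0.012355)  Y=(-0.538453, 0.027493)  product (-0.006391, 0.006996)
  m=-1: Y*=(0.146851, 0.357469)  Y=(-0.344501, 0.008789)  product (-0.053732, -0.121858)
  m=+0: Y*=(0.143248, -0.000000)  Y=(0.317990, 0.000000)  product (0.045551, 0.000000)
  m=+1: Y*=(-0.146851, 0.357469)  Y=(0.344501, 0.008789)  product (-0.053732, 0.121858)
  m=+2: Y*=(0.012499, 0.012355)  Y=(-0.538453, -0.027493)  product (-0.006391, -0.006996)
  m=+3: Y*=(-0.380854, 0.161665)  Y=(0.341073, 0.026151)  product (-0.134127, 0.045180)
  m=+4: Y*=(-0.005096, -0.437751)  Y=(-0.134922, -0.013814)  product (-0.005360, 0.059132)
  m=+5: Y*=(0.236618, 0.094001)  Y=(0.036690, 0.004705)  product (0.008239, 0.004562)
  m=+6: Y*=(-0.065264, 0.067584)  Y=(-0.006875, -0.001060)  product (0.000520, -0.000395)
  m=+7: Y*=(-0.008263, -0.018853)  Y=(0.000797, 0.000144)  product (-0.000004, -0.000016)
Accumulated sum (-0.336156, -0.000000); after 4π/(2l+1) scaling, (-0.281617, -0.000000) ⇒ P_7 = -0.281617

-0.281617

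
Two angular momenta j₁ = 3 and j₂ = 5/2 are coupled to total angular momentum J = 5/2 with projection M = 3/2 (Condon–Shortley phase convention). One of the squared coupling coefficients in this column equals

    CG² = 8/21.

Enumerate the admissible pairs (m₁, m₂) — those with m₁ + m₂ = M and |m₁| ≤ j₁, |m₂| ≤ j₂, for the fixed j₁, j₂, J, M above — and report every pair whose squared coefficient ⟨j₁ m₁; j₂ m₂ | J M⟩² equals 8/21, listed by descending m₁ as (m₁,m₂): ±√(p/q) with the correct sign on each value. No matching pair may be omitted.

(3,-3/2): +√(8/21)

Admissible pairs with m₁+m₂ = M = 3/2: (-1,5/2), (0,3/2), (1,1/2), (2,-1/2), (3,-3/2)
  (m₁,m₂)=(3,-3/2): CG² = 8/21, CG = +√(8/21)   ← matches the target
  (m₁,m₂)=(2,-1/2): CG² = 1/14, CG = −√(1/14)
  (m₁,m₂)=(1,1/2): CG² = 1/35, CG = −√(1/35)
  (m₁,m₂)=(0,3/2): CG² = 7/30, CG = +√(7/30)
  (m₁,m₂)=(-1,5/2): CG² = 2/7, CG = −√(2/7)
Pairs with CG² = 8/21: (3,-3/2): +√(8/21)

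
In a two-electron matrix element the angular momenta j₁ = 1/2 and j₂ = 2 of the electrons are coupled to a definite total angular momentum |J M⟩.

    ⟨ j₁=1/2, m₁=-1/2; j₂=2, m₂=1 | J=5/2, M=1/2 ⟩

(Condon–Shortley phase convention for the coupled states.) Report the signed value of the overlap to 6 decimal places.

+0.632456

√[6·0!1!4!/6! · 0!1!3!1!3!2!] = √(72/5)
  +(−1)^0/∏(0,0,1,3,0,1)! = 1/6  (running 1/6)
⟨..|..⟩ = √(72/5)·(1/6) = +0.632456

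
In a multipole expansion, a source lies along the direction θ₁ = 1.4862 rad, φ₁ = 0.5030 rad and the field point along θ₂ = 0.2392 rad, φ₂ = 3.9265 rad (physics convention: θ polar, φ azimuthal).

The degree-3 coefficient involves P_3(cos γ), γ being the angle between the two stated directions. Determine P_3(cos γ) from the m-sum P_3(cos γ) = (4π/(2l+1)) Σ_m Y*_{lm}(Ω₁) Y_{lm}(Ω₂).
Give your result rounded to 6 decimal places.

Expand P_3 via completeness: Σ_{m} conj(Y_{3,m}) at Ω₁ times Y_{3,m} at Ω₂ —
  term(m=-3) = (-0.001519, 0.001714)   from Y*(Ω₁)=(0.025491, 0.411976), Y(Ω₂)=(0.003918, 0.003929)
  term(m=-2) = (0.004039, -0.002554)   from Y*(Ω₁)=(0.045890, 0.072422), Y(Ω₂)=(0.000055, -0.055734)
  term(m=-1) = (0.084944, -0.024602)   from Y*(Ω₁)=(-0.272067, -0.149692), Y(Ω₂)=(-0.201474, 0.201277)
  term(m=+0) = (-0.058264, -0.000000)   from Y*(Ω₁)=(-0.093470, -0.000000), Y(Ω₂)=(0.623346, 0.000000)
  term(m=+1) = (0.084944, 0.024602)   from Y*(Ω₁)=(0.272067, -0.149692), Y(Ω₂)=(0.201474, 0.201277)
  term(m=+2) = (0.004039, 0.002554)   from Y*(Ω₁)=(0.045890, -0.072422), Y(Ω₂)=(0.000055, 0.055734)
  term(m=+3) = (-0.001519, -0.001714)   from Y*(Ω₁)=(-0.025491, 0.411976), Y(Ω₂)=(-0.003918, 0.003929)
Total Σ_m = (0.116664, 0.000000). Multiply by 1.795196: (0.209435, 0.000000). P_3(cos γ) = 0.209435

0.209435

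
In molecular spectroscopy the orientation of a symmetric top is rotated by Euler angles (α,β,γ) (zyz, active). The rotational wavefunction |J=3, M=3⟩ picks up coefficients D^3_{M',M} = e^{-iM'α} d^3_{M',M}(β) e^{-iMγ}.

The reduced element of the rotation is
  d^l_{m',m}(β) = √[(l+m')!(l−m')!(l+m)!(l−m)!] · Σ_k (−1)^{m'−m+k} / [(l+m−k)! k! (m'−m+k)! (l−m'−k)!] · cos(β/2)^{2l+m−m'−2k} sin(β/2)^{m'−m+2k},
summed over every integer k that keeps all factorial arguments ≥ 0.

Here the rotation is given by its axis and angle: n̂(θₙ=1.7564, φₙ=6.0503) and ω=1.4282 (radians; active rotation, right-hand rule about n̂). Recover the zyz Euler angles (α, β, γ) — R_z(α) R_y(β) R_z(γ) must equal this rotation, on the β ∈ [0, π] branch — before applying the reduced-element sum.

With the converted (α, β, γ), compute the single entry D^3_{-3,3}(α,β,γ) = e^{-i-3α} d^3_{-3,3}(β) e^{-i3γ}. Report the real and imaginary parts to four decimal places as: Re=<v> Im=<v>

Re=-0.0123 Im=0.0701

Axis–angle → zyz. n̂ = (sinθₙcosφₙ, sinθₙsinφₙ, cosθₙ) = (+0.956293, -0.226822, -0.184540), ω = 1.4282.
R = I cosω + sinω [n̂]ₓ + (1−cosω) n̂n̂ᵀ gives
  R = [+0.926648, -0.003416, -0.375915; -0.368750, +0.186250, -0.910678; +0.073125, +0.982496, +0.171329]
β = atan2(√(R₁₃²+R₂₃²), R₃₃) = 1.398618; α = atan2(R₂₃, R₁₃) mod 2π = 4.320909; γ = atan2(R₃₂, −R₃₁) mod 2π = 1.645087
First d^3_{-3,3}(β=1.3986), then the phase factors e^{-i(-3)α} and e^{-i(3)γ}:
Half-angle: c=0.765287, s=0.643689. N=√(1·720·720·1)=720.000000
k∈{6} keeps every argument non-negative
  k=6: (−1)^0·720.0000/(720)·0.7653^0·0.6437^6 = +0.071131
d^3_{-3,3}(1.3986) = +0.071131
D = (+0.922473+0.386061i)·(+0.071131)·(+0.221032+0.975266i) = -0.012278+0.070063i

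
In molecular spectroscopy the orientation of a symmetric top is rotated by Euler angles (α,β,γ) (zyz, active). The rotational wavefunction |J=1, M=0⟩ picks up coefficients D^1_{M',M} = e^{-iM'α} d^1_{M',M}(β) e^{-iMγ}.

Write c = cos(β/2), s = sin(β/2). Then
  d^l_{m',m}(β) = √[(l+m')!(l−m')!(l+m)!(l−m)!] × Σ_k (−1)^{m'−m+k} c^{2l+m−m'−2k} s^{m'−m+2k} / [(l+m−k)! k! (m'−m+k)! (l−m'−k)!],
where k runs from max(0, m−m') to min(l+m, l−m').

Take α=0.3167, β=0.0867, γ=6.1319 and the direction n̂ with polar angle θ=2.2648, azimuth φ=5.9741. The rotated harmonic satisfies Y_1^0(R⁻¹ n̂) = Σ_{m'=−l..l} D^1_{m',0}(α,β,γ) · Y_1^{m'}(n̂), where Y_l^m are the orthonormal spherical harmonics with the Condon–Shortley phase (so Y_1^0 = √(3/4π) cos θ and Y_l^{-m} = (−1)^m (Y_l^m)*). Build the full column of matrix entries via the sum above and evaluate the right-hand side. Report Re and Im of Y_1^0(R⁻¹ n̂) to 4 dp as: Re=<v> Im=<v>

Re=-0.2850 Im=0.0000

Need the full column D^1_{m',0} for m'=−1..1 at α=0.3167, β=0.0867, γ=6.1319.
cos(β/2)=0.999061, sin(β/2)=0.043336
d^1_{-1,0}: single k=1 term ⇒ +0.061229;  D = +0.058184+0.019069i
d^1_{0,0}: k∈[0..1] ⇒ +0.998122 -0.001878 = +0.996244;  D = +0.996244+0.000000i
d^1_{1,0}: single k=0 term ⇒ -0.061229;  D = -0.058184+0.019069i
Y_1^{m'}(θ=2.2648,φ=5.9741) and Σ D·Y over m':
  (+0.0582+0.0191i)·(+0.2530+0.0808i)  (+0.9962+0.0000i)·(-0.3125+0.0000i)  (-0.0582+0.0191i)·(-0.2530+0.0808i)
Y_1^0(R⁻¹ n̂) = -0.284987+0.000000i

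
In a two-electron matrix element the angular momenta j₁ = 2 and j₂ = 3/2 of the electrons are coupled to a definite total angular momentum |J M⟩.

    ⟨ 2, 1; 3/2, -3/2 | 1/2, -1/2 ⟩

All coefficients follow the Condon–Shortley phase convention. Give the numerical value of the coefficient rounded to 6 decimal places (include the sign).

triangle: 3!×1!×0!/5! = 6/120
(j±m)!: 3!×1!×0!×3!×0!×1! = 36
prefactor² = (2J+1)×Δ×N² = 18/5
  k=0: +1/(0!×3!×1!×0!×0!×0!) = 1/6
Σ = 1/6  ⇒  CG² = 18/5×(1/6)² = 1/10
CG = +√(1/10) = +0.316228

+0.316228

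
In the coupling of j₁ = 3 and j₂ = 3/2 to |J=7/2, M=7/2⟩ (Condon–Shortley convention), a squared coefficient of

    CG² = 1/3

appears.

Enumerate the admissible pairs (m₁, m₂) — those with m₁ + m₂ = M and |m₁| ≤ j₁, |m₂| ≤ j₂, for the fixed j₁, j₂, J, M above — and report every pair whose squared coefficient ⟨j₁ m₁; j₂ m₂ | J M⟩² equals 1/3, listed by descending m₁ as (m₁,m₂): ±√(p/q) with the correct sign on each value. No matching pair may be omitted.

(2,3/2): −√(1/3)

Admissible pairs with m₁+m₂ = M = 7/2: (2,3/2), (3,1/2)
  (m₁,m₂)=(3,1/2): CG² = 2/3, CG = +√(2/3)
  (m₁,m₂)=(2,3/2): CG² = 1/3, CG = −√(1/3)   ← matches the target
Pairs with CG² = 1/3: (2,3/2): −√(1/3)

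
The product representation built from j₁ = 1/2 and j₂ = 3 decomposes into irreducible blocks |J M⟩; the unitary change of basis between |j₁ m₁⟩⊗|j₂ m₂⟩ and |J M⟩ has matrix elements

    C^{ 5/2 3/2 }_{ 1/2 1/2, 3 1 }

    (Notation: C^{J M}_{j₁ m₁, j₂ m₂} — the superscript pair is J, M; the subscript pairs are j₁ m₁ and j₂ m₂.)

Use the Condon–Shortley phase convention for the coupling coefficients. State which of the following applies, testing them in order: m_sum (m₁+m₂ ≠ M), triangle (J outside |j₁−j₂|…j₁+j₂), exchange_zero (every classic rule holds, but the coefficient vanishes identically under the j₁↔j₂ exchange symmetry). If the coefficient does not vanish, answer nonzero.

m-sum: m₁+m₂ = 1/2+1 = 3/2, M = 3/2  ✓
triangle: |j₁−j₂| = 5/2 ≤ J = 5/2 ≤ j₁+j₂ = 7/2  ✓
exchange: j₁≠j₂ or m₁≠m₂ — the exchange symmetry imposes no constraint here
value check: CG = +√(2/7) = +0.534522 ≠ 0

nonzero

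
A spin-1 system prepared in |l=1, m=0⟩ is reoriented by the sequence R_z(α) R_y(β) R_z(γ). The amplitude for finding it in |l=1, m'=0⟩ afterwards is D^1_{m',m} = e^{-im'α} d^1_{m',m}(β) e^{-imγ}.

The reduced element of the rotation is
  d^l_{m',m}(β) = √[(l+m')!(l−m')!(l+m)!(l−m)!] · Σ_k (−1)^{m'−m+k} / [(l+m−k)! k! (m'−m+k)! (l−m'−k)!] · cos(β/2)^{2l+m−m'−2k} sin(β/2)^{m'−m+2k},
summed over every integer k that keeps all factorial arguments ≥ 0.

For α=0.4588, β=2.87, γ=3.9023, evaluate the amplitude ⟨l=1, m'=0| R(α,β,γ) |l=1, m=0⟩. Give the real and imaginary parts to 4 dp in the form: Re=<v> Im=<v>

D^1_{0,0}(0.4588,2.8700,3.9023) = e^{-i·0·0.4588}·d^1_{0,0}(2.8700)·e^{-i·0·3.9023}. Compute d first:
With c≡cos(β/2)=0.135379 and s≡sin(β/2)=0.990794, N=[1·1·1·1]^{1/2}=1.000000
k∈{0,1} keeps every argument non-negative
  k=0: (−1)^0·1.0000/(1)·0.1354^2·0.9908^0 = +0.018328
  k=1: (−1)^1·1.0000/(1)·0.1354^0·0.9908^2 = -0.981672
d^1_{0,0}(2.8700) = +0.018328 -0.981672 = -0.963345
Attach z-rotation phases: D = e^{-i(0)(0.4588)}·(-0.963345)·e^{-i(0)(3.9023)} = -0.963345+0.000000i

Re=-0.9633 Im=0.0000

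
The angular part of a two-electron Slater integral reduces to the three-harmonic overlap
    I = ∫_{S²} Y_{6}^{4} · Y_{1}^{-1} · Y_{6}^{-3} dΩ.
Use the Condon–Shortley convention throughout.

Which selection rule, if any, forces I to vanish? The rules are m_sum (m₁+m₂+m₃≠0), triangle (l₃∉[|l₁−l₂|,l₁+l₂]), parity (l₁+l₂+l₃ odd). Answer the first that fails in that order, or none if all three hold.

parity

azimuthal sum: 4 − 1 − 3 = 0  ✓
5 ≤ 6 ≤ 7 (triangle on l)  ✓
L = 6 + 1 + 6 = 13 (odd)  ✗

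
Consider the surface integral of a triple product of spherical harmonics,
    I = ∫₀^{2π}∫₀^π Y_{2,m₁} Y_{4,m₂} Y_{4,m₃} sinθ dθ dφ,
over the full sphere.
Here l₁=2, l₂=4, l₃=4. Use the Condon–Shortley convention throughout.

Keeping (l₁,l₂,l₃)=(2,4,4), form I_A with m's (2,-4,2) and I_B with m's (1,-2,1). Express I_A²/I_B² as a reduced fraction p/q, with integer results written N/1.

56/81

Same 2,4,4: normalisation and zero-m 3j drop out of the ratio.
A: Δ: 2! 2! 6! / 11! → 1/13860; sum: t=0:+1/2880 = 1/2880; 3j²(2 4 4; 2 -4 2) = Δ·Π!·Σ² = 2/165  (sign +1)
B: Δ: 2! 2! 6! / 11! → 1/13860; sum: t=0:+1/96 t=1:−1/240 = 1/160; 3j²(2 4 4; 1 -2 1) = Δ·Π!·Σ² = 27/1540  (sign -1)
I_A²/I_B² = (2/165)/(27/1540) = 56/81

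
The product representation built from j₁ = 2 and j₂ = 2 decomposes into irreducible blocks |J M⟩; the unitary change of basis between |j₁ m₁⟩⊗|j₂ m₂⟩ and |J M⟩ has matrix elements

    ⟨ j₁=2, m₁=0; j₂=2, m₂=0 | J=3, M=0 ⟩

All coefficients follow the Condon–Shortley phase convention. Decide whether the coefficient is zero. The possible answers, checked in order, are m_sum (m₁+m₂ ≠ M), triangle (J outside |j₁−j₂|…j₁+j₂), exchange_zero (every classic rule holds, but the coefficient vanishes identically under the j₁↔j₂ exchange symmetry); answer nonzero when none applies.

m-sum: m₁+m₂ = 0+0 = 0, M = 0  ✓
triangle: |j₁−j₂| = 0 ≤ J = 3 ≤ j₁+j₂ = 4  ✓
exchange: j₁=j₂ and m₁=m₂, and (−1)^(j₁+j₂−J) = (−1)^1 = −1 forces ⟨j₁m₁;j₂m₂|JM⟩ = −⟨j₂m₂;j₁m₁|JM⟩ = −⟨j₁m₁;j₂m₂|JM⟩ ⇒ the coefficient vanishes identically
Racah sum check: Σ_k collapses to 0 ⇒ CG = 0

exchange_zero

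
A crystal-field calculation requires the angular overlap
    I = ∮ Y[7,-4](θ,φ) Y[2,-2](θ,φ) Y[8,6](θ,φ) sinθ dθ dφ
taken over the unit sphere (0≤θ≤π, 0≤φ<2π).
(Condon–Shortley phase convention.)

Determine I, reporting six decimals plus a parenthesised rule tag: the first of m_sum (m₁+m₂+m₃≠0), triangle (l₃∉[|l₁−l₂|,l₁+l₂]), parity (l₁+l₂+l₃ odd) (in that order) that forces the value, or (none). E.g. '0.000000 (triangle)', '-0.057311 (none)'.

0.000000 (parity)

L=17 odd ⇒ parity kills the (l;000) factor ⇒ I = 0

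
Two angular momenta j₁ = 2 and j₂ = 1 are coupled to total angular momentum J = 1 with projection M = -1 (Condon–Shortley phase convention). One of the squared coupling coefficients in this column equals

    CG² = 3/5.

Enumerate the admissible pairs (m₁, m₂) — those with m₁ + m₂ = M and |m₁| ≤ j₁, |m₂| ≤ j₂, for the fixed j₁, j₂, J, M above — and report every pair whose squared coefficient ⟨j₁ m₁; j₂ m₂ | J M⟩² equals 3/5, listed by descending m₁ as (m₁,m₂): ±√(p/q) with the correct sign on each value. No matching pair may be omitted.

Admissible pairs with m₁+m₂ = M = -1: (-2,1), (-1,0), (0,-1)
  (m₁,m₂)=(0,-1): CG² = 1/10, CG = +√(1/10)
  (m₁,m₂)=(-1,0): CG² = 3/10, CG = −√(3/10)
  (m₁,m₂)=(-2,1): CG² = 3/5, CG = +√(3/5)   ← matches the target
Pairs with CG² = 3/5: (-2,1): +√(3/5)

(-2,1): +√(3/5)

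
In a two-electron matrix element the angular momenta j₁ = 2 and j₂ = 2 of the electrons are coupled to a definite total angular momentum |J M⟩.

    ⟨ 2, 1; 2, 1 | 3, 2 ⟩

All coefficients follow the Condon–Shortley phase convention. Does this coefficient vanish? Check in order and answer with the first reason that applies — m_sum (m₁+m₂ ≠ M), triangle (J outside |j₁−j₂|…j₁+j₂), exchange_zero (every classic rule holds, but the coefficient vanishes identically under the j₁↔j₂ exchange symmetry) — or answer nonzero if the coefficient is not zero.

exchange_zero

m-sum: m₁+m₂ = 1+1 = 2, M = 2  ✓
triangle: |j₁−j₂| = 0 ≤ J = 3 ≤ j₁+j₂ = 4  ✓
exchange: j₁=j₂ and m₁=m₂, and (−1)^(j₁+j₂−J) = (−1)^1 = −1 forces ⟨j₁m₁;j₂m₂|JM⟩ = −⟨j₂m₂;j₁m₁|JM⟩ = −⟨j₁m₁;j₂m₂|JM⟩ ⇒ the coefficient vanishes identically
Racah sum check: Σ_k collapses to 0 ⇒ CG = 0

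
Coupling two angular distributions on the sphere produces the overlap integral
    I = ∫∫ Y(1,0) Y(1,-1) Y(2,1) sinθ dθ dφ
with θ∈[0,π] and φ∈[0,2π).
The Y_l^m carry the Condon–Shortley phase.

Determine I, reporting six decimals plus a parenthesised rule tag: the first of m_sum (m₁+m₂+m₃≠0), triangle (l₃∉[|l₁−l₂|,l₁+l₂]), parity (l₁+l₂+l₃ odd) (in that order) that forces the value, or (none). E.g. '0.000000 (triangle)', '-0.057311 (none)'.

-0.218510 (none)

m-sum 0 ✓  L=4 even ✓  0≤2≤2 ✓
Π(2lᵢ+1) = 3×3×5 = 45
triangle coeff Δ(1,1,2) = 1/30
Σ_t [0,0]: t=0:+1/1 = 1/1
(3j)²=2/15 [(1 1 2; 0 0 0)], sign=+1
Σ_t [0,0]: t=0:+1/2 = 1/2
(3j)²=1/10 [(1 1 2; 0 -1 1)], sign=-1
⇒ 4πI² = 3/5
I = (-1)√(3/5/(4π)) = -0.21850969
No selection rule forces the value: the integral is nonzero (none).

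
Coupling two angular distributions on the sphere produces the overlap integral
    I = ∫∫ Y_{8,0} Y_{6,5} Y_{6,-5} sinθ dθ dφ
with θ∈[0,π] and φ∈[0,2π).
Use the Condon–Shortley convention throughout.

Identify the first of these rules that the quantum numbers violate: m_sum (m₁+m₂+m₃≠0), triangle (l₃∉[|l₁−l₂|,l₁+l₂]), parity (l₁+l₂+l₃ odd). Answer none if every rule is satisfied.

m₁+m₂+m₃ = 0 + 5 − 5 = 0  ✓
triangle: |8−6|=2 ≤ l₃=6 ≤ 8+6=14  ✓
parity: l₁+l₂+l₃ = 20 is even  ✓

none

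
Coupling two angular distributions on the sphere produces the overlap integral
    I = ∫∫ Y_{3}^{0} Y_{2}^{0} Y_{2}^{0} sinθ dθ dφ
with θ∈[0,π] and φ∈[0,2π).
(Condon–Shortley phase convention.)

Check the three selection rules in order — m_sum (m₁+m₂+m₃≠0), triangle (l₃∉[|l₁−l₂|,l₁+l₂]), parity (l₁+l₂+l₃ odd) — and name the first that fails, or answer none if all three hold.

parity

azimuthal sum: 0 + 0 + 0 = 0  ✓
1 ≤ 2 ≤ 5 (triangle on l)  ✓
L = 3 + 2 + 2 = 7 (odd)  ✗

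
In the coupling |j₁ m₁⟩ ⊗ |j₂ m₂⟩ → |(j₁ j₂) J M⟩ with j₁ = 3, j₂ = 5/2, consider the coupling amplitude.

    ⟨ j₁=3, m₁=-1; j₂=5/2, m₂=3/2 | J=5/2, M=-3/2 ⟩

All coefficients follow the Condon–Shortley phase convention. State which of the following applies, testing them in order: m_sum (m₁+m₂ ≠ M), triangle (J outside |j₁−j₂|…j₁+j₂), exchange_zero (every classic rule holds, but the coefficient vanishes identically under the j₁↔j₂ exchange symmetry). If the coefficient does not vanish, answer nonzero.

m-sum: m₁+m₂ = -1+3/2 = 1/2, M = -3/2  ✗ ⇒ coefficient is 0

m_sum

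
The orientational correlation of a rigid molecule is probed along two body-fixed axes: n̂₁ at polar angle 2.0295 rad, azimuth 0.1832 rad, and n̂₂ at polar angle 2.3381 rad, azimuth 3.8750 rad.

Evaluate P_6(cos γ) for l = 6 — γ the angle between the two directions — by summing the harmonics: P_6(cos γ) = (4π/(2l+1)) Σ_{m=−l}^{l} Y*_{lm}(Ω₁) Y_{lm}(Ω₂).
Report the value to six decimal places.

0.008804

Expand P_6 via completeness: Σ_{m} conj(Y_{6,m}) at Ω₁ times Y_{6,m} at Ω₂ —
  m=-6: Y*=(0.114037, 0.223613)  Y=(-0.020618, 0.063938)  product (-0.016649, 0.002681)
  m=-5: Y*=(-0.261507, -0.340592)  Y=(-0.194168, 0.112581)  product (0.089120, 0.036691)
  m=-4: Y*=(0.198253, 0.178423)  Y=(-0.403017, -0.085042)  product (-0.064726, -0.088767)
  m=-3: Y*=(0.149517, 0.091587)  Y=(-0.228418, -0.313659)  product (-0.005425, -0.067817)
  m=-2: Y*=(-0.308159, -0.118249)  Y=(-0.000185, 0.001772)  product (0.000267, -0.000524)
  m=-1: Y*=(-0.062192, -0.011523)  Y=(-0.274271, 0.247138)  product (0.019905, -0.012210)
  m=+0: Y*=(0.331753, -0.000000)  Y=(-0.108146, 0.000000)  product (-0.035878, 0.000000)
  m=+1: Y*=(0.062192, -0.011523)  Y=(0.274271, 0.247138)  product (0.019905, 0.012210)
  m=+2: Y*=(-0.308159, 0.118249)  Y=(-0.000185, -0.001772)  product (0.000267, 0.000524)
  m=+3: Y*=(-0.149517, 0.091587)  Y=(0.228418, -0.313659)  product (-0.005425, 0.067817)
  m=+4: Y*=(0.198253, -0.178423)  Y=(-0.403017, 0.085042)  product (-0.064726, 0.088767)
  m=+5: Y*=(0.261507, -0.340592)  Y=(0.194168, 0.112581)  product (0.089120, -0.036691)
  m=+6: Y*=(0.114037, -0.223613)  Y=(-0.020618, -0.063938)  product (-0.016649, -0.002681)
Σ over m = (0.009107, -0.000000); ×(4π/13) → (0.008804, -0.000000). Real part: 0.008804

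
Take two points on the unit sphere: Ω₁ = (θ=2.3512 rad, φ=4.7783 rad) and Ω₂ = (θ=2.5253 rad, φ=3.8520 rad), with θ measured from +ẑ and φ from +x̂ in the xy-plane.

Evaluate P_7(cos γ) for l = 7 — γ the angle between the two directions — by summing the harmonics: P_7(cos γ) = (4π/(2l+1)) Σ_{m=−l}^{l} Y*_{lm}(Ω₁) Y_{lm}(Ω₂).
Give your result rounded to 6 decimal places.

Addition theorem: P_7(cos γ) = (4π/15) Σ_m Y*_{lm}(Ω₁) Y_{lm}(Ω₂), m = −7…7:
  m=-7: (-0.02037 + 0.04098j) × (-0.00278 - 0.01042j) = 0.00048 + 0.00010j  (running Σ = 0.00048 + 0.00010j)
  m=-6: (0.15644 + 0.06531j) × (0.02476 - 0.05127j) = 0.00722 - 0.00640j  (running Σ = 0.00771 - 0.00631j)
  m=-5: (0.11696 - 0.34196j) × (0.16621 - 0.07233j) = -0.00529 - 0.06530j  (running Σ = 0.00241 - 0.07160j)
  m=-4: (-0.43667 - 0.11787j) × (0.36124 + 0.11173j) = -0.14457 - 0.09137j  (running Σ = -0.14216 - 0.16297j)
  m=-3: (-0.04187 + 0.20901j) × (0.25507 + 0.40645j) = -0.09563 + 0.03629j  (running Σ = -0.23779 - 0.12668j)
  m=-2: (-0.24309 - 0.03223j) × (-0.03289 + 0.21765j) = 0.01501 - 0.05185j  (running Σ = -0.22278 - 0.17853j)
  m=-1: (-0.02221 + 0.33654j) × (0.22180 - 0.19080j) = 0.05929 + 0.07888j  (running Σ = -0.16350 - 0.09965j)
  m=0: (-0.15156 + 0.00000j) × (0.32655 + 0.00000j) = -0.04949 + 0.00000j  (running Σ = -0.21299 - 0.09965j)
  m=1: (0.02221 + 0.33654j) × (-0.22180 - 0.19080j) = 0.05929 - 0.07888j  (running Σ = -0.15370 - 0.17853j)
  m=2: (-0.24309 + 0.03223j) × (-0.03289 - 0.21765j) = 0.01501 + 0.05185j  (running Σ = -0.13869 - 0.12668j)
  m=3: (0.04187 + 0.20901j) × (-0.25507 + 0.40645j) = -0.09563 - 0.03629j  (running Σ = -0.23432 - 0.16297j)
  m=4: (-0.43667 + 0.11787j) × (0.36124 - 0.11173j) = -0.14457 + 0.09137j  (running Σ = -0.37890 - 0.07160j)
  m=5: (-0.11696 - 0.34196j) × (-0.16621 - 0.07233j) = -0.00529 + 0.06530j  (running Σ = -0.38419 - 0.00631j)
  m=6: (0.15644 - 0.06531j) × (0.02476 + 0.05127j) = 0.00722 + 0.00640j  (running Σ = -0.37697 + 0.00010j)
  m=7: (0.02037 + 0.04098j) × (0.00278 - 0.01042j) = 0.00048 - 0.00010j  (running Σ = -0.37648 - 0.00000j)
Total Σ_m = -0.37648 - 0.00000j. Multiply by 0.837758: -0.31540 - 0.00000j. P_7(cos γ) = -0.315403

-0.315403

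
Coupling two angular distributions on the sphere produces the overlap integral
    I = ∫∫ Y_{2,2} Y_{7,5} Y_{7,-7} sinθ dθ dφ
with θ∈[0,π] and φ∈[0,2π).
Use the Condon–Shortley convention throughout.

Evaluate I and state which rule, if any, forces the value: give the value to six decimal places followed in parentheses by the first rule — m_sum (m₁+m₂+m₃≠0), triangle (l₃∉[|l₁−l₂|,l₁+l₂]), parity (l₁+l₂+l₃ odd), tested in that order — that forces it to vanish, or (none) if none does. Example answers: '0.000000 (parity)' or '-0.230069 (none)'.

0.066694 (none)

Rules hold: Σm=0, L=16 even, 5≤7≤9.
N = 5·15·15 = 1125
Δ = 2!·2!·12!/17! = 1/185640
Racah Σ t=0..2: t=0:+1/2419200 t=1:−1/518400 t=2:+1/2419200 = -1/907200
⇒ 3j(2 7 7; 0 0 0)² = 56/3315, sgn +1
Racah Σ t=0..0: t=0:+1/1916006400 = 1/1916006400
⇒ 3j(2 7 7; 2 5 -7)² = 1/340, sgn +1
4πI² = N·(3j₀)²·(3jₘ)² = 210/3757
I = +1·√(0.0558957/4π) = 0.06669359
No selection rule forces the value: the integral is nonzero (none).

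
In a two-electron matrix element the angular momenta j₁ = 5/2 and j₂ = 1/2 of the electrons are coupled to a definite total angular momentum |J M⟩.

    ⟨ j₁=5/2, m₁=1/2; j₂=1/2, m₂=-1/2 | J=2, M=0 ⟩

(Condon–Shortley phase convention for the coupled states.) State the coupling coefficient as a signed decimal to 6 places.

+√(1/2) ≈ +0.707107

j₁+j₂−J=1  J+j₁−j₂=4  J−j₁+j₂=0  j₁+j₂+J+1=6
(j₁±m₁, j₂±m₂, J±M) = (3,2,0,1,2,2)
P² = 8
sum k=0..0:
  [0] +1/4 = 1/4
S = 1/4
C² = P²·S² = 1/2 ; C = +0.707107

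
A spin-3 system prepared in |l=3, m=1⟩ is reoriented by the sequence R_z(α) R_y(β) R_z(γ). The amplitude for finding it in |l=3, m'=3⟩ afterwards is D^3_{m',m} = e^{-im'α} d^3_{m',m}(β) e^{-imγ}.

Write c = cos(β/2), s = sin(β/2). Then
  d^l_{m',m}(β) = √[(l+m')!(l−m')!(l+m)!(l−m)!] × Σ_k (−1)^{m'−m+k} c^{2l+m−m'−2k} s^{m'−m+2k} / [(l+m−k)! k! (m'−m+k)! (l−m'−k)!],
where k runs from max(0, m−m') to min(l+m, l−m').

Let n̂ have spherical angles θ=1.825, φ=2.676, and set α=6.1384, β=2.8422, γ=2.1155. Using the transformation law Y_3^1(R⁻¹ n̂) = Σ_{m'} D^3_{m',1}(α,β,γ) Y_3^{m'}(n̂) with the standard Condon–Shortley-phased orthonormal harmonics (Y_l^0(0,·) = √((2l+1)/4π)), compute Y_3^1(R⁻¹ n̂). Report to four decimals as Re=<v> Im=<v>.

Need the full column D^3_{m',1} for m'=−3..3 at α=6.1384, β=2.8422, γ=2.1155.
cos(β/2)=0.149138, sin(β/2)=0.988816
d^3_{-3,1}: single k=4 term ⇒ +0.082354;  D = -0.068352-0.045937i
d^3_{-2,1}: k∈[3..4] ⇒ +0.020283 -0.445827 = -0.425543;  D = +0.315247+0.285844i
d^3_{-1,1}: k∈[2..4] ⇒ +0.002902 -0.170109 +0.934747 = +0.767540;  D = -0.488265-0.592211i
d^3_{0,1}: k∈[1..3] ⇒ +0.000253 -0.033329 +0.488379 = +0.455303;  D = -0.235922-0.389412i
d^3_{1,1}: k∈[0..2] ⇒ +0.000011 -0.003870 +0.127582 = +0.123723;  D = -0.048171-0.113961i
d^3_{2,1}: k∈[0..1] ⇒ -0.000231 +0.020283 = +0.020053;  D = -0.005061-0.019404i
d^3_{3,1}: single k=0 term ⇒ +0.001873;  D = -0.000206-0.001862i
Y_3^{m'}(θ=1.825,φ=2.676) and Σ D·Y over m':
  (-0.0684-0.0459i)·(-0.0655-0.3726i)  (+0.3152+0.2858i)·(-0.1437-0.1932i)  (-0.4883-0.5922i)·(+0.1911+0.0960i)  (-0.2359-0.3894i)·(+0.2519+0.0000i)  (-0.0482-0.1140i)·(-0.1911+0.0960i)  (-0.0051-0.0194i)·(-0.1437+0.1932i)  (-0.0002-0.0019i)·(+0.0655-0.3726i)
Y_3^1(R⁻¹ n̂) = -0.074677-0.312723i

Re=-0.0747 Im=-0.3127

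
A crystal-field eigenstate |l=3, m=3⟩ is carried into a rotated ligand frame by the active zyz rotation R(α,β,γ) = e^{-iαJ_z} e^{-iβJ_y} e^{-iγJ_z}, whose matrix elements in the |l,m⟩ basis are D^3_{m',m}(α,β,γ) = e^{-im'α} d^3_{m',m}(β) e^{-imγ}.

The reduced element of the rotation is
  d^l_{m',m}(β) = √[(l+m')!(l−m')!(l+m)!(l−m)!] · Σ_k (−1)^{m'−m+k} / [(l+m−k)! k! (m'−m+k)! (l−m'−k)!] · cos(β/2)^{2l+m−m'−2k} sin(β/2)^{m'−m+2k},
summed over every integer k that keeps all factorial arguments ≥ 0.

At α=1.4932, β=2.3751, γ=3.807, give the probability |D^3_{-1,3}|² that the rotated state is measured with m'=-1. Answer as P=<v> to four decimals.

P=0.1606

D^3_{-1,3}(1.4932,2.3751,3.8070) = e^{-i·-1·1.4932}·d^3_{-1,3}(2.3751)·e^{-i·3·3.8070}. Compute d first:
With c≡cos(β/2)=0.373933 and s≡sin(β/2)=0.927456, N=[2·24·720·1]^{1/2}=185.903201
k: max(0,(3)−(-1))=4 … min(3+(3),3−(-1))=4
  k=4: (−1)^0·185.9032/(48)·0.3739^2·0.9275^4 = +0.400688
d^3_{-1,3}(2.3751) = +0.400688
|D^3_{-1,3}|² = |d^3_{-1,3}(β)|² = (+0.400688)² = 0.160551 (the z-rotation phases have unit modulus)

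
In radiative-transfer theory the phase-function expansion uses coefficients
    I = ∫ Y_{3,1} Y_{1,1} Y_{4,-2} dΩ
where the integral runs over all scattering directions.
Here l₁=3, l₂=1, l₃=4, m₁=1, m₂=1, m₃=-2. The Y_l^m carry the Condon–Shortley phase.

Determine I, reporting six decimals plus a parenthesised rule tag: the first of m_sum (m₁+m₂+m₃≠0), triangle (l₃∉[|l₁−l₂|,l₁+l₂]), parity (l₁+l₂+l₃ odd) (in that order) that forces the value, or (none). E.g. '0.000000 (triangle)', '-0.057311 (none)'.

m-sum 0 ✓  L=8 even ✓  2≤4≤4 ✓
Π(2lᵢ+1) = 7×3×9 = 189
triangle coeff Δ(3,1,4) = 1/252
Σ_t [0,0]: t=0:+1/36 = 1/36
(3j)²=4/63 [(3 1 4; 0 0 0)], sign=+1
Σ_t [0,0]: t=0:+1/96 = 1/96
(3j)²=5/84 [(3 1 4; 1 1 -2)], sign=+1
⇒ 4πI² = 5/7
I = (+1)√(5/7/(4π)) = 0.23841361
No selection rule forces the value: the integral is nonzero (none).

0.238414 (none)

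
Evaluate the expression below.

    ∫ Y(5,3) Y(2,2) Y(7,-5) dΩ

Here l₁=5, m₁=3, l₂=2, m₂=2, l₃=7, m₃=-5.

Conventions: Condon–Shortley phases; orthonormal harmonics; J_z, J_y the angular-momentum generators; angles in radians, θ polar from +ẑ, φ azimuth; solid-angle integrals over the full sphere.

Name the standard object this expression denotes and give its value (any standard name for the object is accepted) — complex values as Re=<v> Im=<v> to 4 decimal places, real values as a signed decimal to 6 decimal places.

Gaunt coefficient, -0.252127

This is a Gaunt coefficient — the integral of a triple product of spherical harmonics over the sphere.
m-sum 0 ✓  L=14 even ✓  3≤7≤7 ✓
Π(2lᵢ+1) = 11×5×15 = 825
triangle coeff Δ(5,2,7) = 1/15015
Σ_t [0,0]: t=0:+1/57600 = 1/57600
(3j)²=21/715 [(5 2 7; 0 0 0)], sign=-1
Σ_t [0,0]: t=0:+1/1935360 = 1/1935360
(3j)²=3/91 [(5 2 7; 3 2 -5)], sign=+1
⇒ 4πI² = 135/169
I = (-1)√(135/169/(4π)) = -0.25212656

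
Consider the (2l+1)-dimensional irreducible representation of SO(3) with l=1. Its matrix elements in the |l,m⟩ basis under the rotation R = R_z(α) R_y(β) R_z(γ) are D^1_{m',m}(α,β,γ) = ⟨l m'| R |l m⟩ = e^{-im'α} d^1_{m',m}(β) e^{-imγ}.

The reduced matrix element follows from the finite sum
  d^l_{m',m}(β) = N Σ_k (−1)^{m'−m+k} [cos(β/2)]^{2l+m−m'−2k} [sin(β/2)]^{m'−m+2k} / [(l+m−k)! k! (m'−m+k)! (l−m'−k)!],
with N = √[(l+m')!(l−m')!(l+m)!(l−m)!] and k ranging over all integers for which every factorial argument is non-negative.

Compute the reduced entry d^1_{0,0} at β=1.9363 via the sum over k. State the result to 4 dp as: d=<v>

d=-0.3574

d^1_{0,0}(β=1.9363) via the finite sum:
c=cos(1.936300/2)=0.566825, s=sin(1.936300/2)=0.823838; N=√[1·1·1·1]=1.000000
The bounds max(0,m−m')=0 and min(l+m,l−m')=1 give 2 terms
  k=0: (−1)^0·1.0000/(1)·0.5668^2·0.8238^0 = +0.321290
  k=1: (−1)^1·1.0000/(1)·0.5668^0·0.8238^2 = -0.678710
d^1_{0,0}(1.9363) = +0.321290 -0.678710 = -0.357420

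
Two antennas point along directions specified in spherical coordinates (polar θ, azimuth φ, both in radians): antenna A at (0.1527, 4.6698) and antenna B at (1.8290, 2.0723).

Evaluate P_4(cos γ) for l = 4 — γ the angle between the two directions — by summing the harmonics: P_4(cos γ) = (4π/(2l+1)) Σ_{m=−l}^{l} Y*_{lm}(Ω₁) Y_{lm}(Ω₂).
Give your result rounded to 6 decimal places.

Expand P_4 via completeness: Σ_{m} conj(Y_{4,m}) at Ω₁ times Y_{4,m} at Ω₂ —
  [-4]  conj(Y_{4,-4})(Ω₁) = (0.000233, -0.000040) ; Y_{4,-4}(Ω₂) = (-0.163039, -0.350658) ; Δ = (-0.000052, -0.000075)
  [-3]  conj(Y_{4,-3})(Ω₁) = (0.000555, 0.004318) ; Y_{4,-3}(Ω₂) = (-0.288230, -0.019133) ; Δ = (-0.000077, -0.001255)
  [-2]  conj(Y_{4,-2})(Ω₁) = (-0.045021, 0.003844) ; Y_{4,-2}(Ω₂) = (0.091415, -0.143316) ; Δ = (-0.003565, 0.006804)
  [-1]  conj(Y_{4,-1})(Ω₁) = (-0.011622, -0.272724) ; Y_{4,-1}(Ω₂) = (-0.142820, -0.260498) ; Δ = (-0.069384, 0.041978)
  [+0]  conj(Y_{4,0})(Ω₁) = (0.750366, -0.000000) ; Y_{4,0}(Ω₂) = (0.126178, 0.000000) ; Δ = (0.094679, 0.000000)
  [+1]  conj(Y_{4,1})(Ω₁) = (0.011622, -0.272724) ; Y_{4,1}(Ω₂) = (0.142820, -0.260498) ; Δ = (-0.069384, -0.041978)
  [+2]  conj(Y_{4,2})(Ω₁) = (-0.045021, -0.003844) ; Y_{4,2}(Ω₂) = (0.091415, 0.143316) ; Δ = (-0.003565, -0.006804)
  [+3]  conj(Y_{4,3})(Ω₁) = (-0.000555, 0.004318) ; Y_{4,3}(Ω₂) = (0.288230, -0.019133) ; Δ = (-0.000077, 0.001255)
  [+4]  conj(Y_{4,4})(Ω₁) = (0.000233, 0.000040) ; Y_{4,4}(Ω₂) = (-0.163039, 0.350658) ; Δ = (-0.000052, 0.000075)
Σ over m = (-0.051478, -0.000000); ×(4π/9) → (-0.071876, -0.000000). Real part: -0.071876

-0.071876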